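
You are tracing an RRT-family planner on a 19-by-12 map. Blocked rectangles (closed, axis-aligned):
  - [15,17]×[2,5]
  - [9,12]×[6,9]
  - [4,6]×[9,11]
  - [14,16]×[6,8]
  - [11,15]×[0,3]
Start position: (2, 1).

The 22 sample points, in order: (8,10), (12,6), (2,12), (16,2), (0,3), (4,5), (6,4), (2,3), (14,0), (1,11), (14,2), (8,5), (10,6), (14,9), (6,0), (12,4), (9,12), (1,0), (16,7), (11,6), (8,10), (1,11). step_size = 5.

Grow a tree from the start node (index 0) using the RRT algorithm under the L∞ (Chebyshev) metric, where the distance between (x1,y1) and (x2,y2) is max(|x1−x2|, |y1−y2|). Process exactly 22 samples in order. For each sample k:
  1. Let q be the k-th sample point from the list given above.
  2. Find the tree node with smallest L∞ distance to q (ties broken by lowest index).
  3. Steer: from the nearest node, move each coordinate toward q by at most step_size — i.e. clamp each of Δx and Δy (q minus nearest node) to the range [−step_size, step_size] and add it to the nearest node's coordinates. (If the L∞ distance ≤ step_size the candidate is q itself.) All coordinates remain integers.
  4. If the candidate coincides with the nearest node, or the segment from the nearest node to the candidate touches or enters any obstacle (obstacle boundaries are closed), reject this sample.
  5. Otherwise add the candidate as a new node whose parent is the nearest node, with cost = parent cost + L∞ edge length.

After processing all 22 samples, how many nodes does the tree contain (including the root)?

1. q=(8,10) nearest=0 d=9 new=(7,6) → add node 1 parent=0 cost=5
2. q=(12,6) nearest=1 d=5 new=(12,6) → blocked by [9,12]×[6,9], reject
3. q=(2,12) nearest=1 d=6 new=(2,11) → blocked by [4,6]×[9,11], reject
4. q=(16,2) nearest=1 d=9 new=(12,2) → blocked by [11,15]×[0,3], reject
5. q=(0,3) nearest=0 d=2 new=(0,3) → add node 2 parent=0 cost=2
6. q=(4,5) nearest=1 d=3 new=(4,5) → add node 3 parent=1 cost=8
7. q=(6,4) nearest=1 d=2 new=(6,4) → add node 4 parent=1 cost=7
8. q=(2,3) nearest=0 d=2 new=(2,3) → add node 5 parent=0 cost=2
9. q=(14,0) nearest=1 d=7 new=(12,1) → blocked by [11,15]×[0,3], reject
10. q=(1,11) nearest=1 d=6 new=(2,11) → blocked by [4,6]×[9,11], reject
11. q=(14,2) nearest=1 d=7 new=(12,2) → blocked by [11,15]×[0,3], reject
12. q=(8,5) nearest=1 d=1 new=(8,5) → add node 6 parent=1 cost=6
13. q=(10,6) nearest=6 d=2 new=(10,6) → blocked by [9,12]×[6,9], reject
14. q=(14,9) nearest=6 d=6 new=(13,9) → blocked by [9,12]×[6,9], reject
15. q=(6,0) nearest=0 d=4 new=(6,0) → add node 7 parent=0 cost=4
16. q=(12,4) nearest=6 d=4 new=(12,4) → add node 8 parent=6 cost=10
17. q=(9,12) nearest=1 d=6 new=(9,11) → add node 9 parent=1 cost=10
18. q=(1,0) nearest=0 d=1 new=(1,0) → add node 10 parent=0 cost=1
19. q=(16,7) nearest=8 d=4 new=(16,7) → blocked by [14,16]×[6,8], reject
20. q=(11,6) nearest=8 d=2 new=(11,6) → blocked by [9,12]×[6,9], reject
21. q=(8,10) nearest=9 d=1 new=(8,10) → add node 11 parent=9 cost=11
22. q=(1,11) nearest=1 d=6 new=(2,11) → blocked by [4,6]×[9,11], reject

Node count: 12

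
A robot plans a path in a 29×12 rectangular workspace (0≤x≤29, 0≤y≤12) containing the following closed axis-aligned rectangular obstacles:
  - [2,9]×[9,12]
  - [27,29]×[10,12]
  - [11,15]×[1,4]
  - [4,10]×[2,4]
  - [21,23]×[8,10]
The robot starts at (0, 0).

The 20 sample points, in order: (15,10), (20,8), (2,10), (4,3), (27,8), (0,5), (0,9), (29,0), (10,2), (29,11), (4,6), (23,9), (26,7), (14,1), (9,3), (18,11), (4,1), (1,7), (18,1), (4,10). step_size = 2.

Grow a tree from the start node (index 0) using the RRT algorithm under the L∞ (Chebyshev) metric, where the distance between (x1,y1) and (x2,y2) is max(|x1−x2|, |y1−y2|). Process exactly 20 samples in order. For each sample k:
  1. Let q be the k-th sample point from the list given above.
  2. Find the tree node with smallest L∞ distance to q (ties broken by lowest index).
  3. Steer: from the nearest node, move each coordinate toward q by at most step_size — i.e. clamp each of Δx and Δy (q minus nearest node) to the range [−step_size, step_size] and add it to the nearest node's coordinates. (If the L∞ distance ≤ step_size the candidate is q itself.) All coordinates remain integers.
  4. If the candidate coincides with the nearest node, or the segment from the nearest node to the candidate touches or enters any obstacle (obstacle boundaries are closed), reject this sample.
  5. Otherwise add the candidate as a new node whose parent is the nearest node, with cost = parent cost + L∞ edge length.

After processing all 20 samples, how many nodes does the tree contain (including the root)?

1. q=(15,10) nearest=0 d=15 new=(2,2) → add node 1 parent=0 cost=2
2. q=(20,8) nearest=1 d=18 new=(4,4) → blocked by [4,10]×[2,4], reject
3. q=(2,10) nearest=1 d=8 new=(2,4) → add node 2 parent=1 cost=4
4. q=(4,3) nearest=1 d=2 new=(4,3) → blocked by [4,10]×[2,4], reject
5. q=(27,8) nearest=1 d=25 new=(4,4) → blocked by [4,10]×[2,4], reject
6. q=(0,5) nearest=2 d=2 new=(0,5) → add node 3 parent=2 cost=6
7. q=(0,9) nearest=3 d=4 new=(0,7) → add node 4 parent=3 cost=8
8. q=(29,0) nearest=1 d=27 new=(4,0) → add node 5 parent=1 cost=4
9. q=(10,2) nearest=5 d=6 new=(6,2) → blocked by [4,10]×[2,4], reject
10. q=(29,11) nearest=5 d=25 new=(6,2) → blocked by [4,10]×[2,4], reject
11. q=(4,6) nearest=2 d=2 new=(4,6) → add node 6 parent=2 cost=6
12. q=(23,9) nearest=5 d=19 new=(6,2) → blocked by [4,10]×[2,4], reject
13. q=(26,7) nearest=5 d=22 new=(6,2) → blocked by [4,10]×[2,4], reject
14. q=(14,1) nearest=5 d=10 new=(6,1) → add node 7 parent=5 cost=6
15. q=(9,3) nearest=7 d=3 new=(8,3) → blocked by [4,10]×[2,4], reject
16. q=(18,11) nearest=7 d=12 new=(8,3) → blocked by [4,10]×[2,4], reject
17. q=(4,1) nearest=5 d=1 new=(4,1) → add node 8 parent=5 cost=5
18. q=(1,7) nearest=4 d=1 new=(1,7) → add node 9 parent=4 cost=9
19. q=(18,1) nearest=7 d=12 new=(8,1) → add node 10 parent=7 cost=8
20. q=(4,10) nearest=9 d=3 new=(3,9) → blocked by [2,9]×[9,12], reject

Node count: 11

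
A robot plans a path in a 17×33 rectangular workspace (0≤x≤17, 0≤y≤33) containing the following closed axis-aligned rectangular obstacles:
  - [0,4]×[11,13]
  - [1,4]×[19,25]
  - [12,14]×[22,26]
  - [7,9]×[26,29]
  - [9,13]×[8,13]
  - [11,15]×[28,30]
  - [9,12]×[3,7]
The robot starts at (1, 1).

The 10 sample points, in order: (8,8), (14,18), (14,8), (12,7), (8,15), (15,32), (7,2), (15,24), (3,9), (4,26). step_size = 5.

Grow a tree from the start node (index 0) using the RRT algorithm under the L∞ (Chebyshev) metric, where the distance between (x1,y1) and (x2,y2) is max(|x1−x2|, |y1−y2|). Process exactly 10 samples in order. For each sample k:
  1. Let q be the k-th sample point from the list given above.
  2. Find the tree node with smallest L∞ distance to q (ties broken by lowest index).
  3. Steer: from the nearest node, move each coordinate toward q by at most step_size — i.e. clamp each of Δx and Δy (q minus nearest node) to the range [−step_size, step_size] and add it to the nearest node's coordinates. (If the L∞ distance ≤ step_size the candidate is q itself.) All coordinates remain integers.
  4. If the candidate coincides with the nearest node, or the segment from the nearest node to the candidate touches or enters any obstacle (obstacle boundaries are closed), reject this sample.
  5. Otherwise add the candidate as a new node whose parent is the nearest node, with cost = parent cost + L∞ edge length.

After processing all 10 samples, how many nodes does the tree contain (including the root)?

Node count: 6

1. q=(8,8) nearest=0 d=7 new=(6,6) → add node 1 parent=0 cost=5
2. q=(14,18) nearest=1 d=12 new=(11,11) → blocked by [9,13]×[8,13], reject
3. q=(14,8) nearest=1 d=8 new=(11,8) → blocked by [9,13]×[8,13], reject
4. q=(12,7) nearest=1 d=6 new=(11,7) → blocked by [9,12]×[3,7], reject
5. q=(8,15) nearest=1 d=9 new=(8,11) → add node 2 parent=1 cost=10
6. q=(15,32) nearest=2 d=21 new=(13,16) → blocked by [9,13]×[8,13], reject
7. q=(7,2) nearest=1 d=4 new=(7,2) → add node 3 parent=1 cost=9
8. q=(15,24) nearest=2 d=13 new=(13,16) → blocked by [9,13]×[8,13], reject
9. q=(3,9) nearest=1 d=3 new=(3,9) → add node 4 parent=1 cost=8
10. q=(4,26) nearest=2 d=15 new=(4,16) → add node 5 parent=2 cost=15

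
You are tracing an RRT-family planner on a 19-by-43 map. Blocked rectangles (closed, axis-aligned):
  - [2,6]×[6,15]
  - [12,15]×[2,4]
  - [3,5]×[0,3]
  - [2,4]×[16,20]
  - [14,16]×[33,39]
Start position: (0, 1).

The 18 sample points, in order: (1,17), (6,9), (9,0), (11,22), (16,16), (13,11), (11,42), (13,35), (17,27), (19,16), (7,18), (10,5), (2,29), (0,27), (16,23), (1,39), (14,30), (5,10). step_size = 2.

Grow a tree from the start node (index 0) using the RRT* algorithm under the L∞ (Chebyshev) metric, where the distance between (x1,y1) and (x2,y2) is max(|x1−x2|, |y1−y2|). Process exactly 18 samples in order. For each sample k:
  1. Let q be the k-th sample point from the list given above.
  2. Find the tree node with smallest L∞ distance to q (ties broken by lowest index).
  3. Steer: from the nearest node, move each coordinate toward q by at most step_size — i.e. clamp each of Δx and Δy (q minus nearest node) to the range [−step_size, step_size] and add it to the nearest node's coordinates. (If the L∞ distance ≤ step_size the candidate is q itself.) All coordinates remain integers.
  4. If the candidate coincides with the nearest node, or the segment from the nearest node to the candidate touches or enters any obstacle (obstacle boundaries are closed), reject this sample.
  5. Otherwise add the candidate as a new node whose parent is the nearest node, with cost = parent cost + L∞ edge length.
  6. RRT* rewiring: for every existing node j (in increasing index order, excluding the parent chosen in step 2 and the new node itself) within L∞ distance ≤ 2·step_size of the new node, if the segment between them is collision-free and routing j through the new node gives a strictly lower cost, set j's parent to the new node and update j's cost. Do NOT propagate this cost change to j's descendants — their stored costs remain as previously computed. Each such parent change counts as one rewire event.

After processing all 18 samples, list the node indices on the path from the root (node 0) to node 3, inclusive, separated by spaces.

Path: 0 1 2 3

1. q=(1,17) nearest=0 d=16 new=(1,3) → add node 1 parent=0 cost=2
2. q=(6,9) nearest=1 d=6 new=(3,5) → add node 2 parent=1 cost=4
3. q=(9,0) nearest=2 d=6 new=(5,3) → blocked by [3,5]×[0,3], reject
4. q=(11,22) nearest=2 d=17 new=(5,7) → blocked by [2,6]×[6,15], reject
5. q=(16,16) nearest=2 d=13 new=(5,7) → blocked by [2,6]×[6,15], reject
6. q=(13,11) nearest=2 d=10 new=(5,7) → blocked by [2,6]×[6,15], reject
7. q=(11,42) nearest=2 d=37 new=(5,7) → blocked by [2,6]×[6,15], reject
8. q=(13,35) nearest=2 d=30 new=(5,7) → blocked by [2,6]×[6,15], reject
9. q=(17,27) nearest=2 d=22 new=(5,7) → blocked by [2,6]×[6,15], reject
10. q=(19,16) nearest=2 d=16 new=(5,7) → blocked by [2,6]×[6,15], reject
11. q=(7,18) nearest=2 d=13 new=(5,7) → blocked by [2,6]×[6,15], reject
12. q=(10,5) nearest=2 d=7 new=(5,5) → add node 3 parent=2 cost=6
13. q=(2,29) nearest=2 d=24 new=(2,7) → blocked by [2,6]×[6,15], reject
14. q=(0,27) nearest=2 d=22 new=(1,7) → blocked by [2,6]×[6,15], reject
15. q=(16,23) nearest=2 d=18 new=(5,7) → blocked by [2,6]×[6,15], reject
16. q=(1,39) nearest=2 d=34 new=(1,7) → blocked by [2,6]×[6,15], reject
17. q=(14,30) nearest=2 d=25 new=(5,7) → blocked by [2,6]×[6,15], reject
18. q=(5,10) nearest=2 d=5 new=(5,7) → blocked by [2,6]×[6,15], reject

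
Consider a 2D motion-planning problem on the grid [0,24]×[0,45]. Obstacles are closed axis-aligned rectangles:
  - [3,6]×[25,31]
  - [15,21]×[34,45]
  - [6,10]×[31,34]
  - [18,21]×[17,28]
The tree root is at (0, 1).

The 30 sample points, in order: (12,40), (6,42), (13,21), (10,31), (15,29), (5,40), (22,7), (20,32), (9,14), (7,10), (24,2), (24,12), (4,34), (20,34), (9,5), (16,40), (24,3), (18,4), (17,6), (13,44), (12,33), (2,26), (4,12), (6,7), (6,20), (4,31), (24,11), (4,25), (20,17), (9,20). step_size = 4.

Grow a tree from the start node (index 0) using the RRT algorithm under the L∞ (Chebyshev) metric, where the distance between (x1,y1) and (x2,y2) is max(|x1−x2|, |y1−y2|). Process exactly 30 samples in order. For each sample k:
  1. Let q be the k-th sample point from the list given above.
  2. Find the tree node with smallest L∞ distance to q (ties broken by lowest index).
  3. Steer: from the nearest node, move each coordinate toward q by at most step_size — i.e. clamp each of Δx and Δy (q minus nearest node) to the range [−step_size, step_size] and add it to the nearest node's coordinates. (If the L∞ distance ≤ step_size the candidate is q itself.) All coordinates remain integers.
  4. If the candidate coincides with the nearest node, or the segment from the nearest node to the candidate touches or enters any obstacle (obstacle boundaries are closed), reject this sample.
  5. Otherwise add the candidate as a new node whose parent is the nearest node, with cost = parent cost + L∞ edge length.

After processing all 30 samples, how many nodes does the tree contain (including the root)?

Node count: 25

1. q=(12,40) nearest=0 d=39 new=(4,5) → add node 1 parent=0 cost=4
2. q=(6,42) nearest=1 d=37 new=(6,9) → add node 2 parent=1 cost=8
3. q=(13,21) nearest=2 d=12 new=(10,13) → add node 3 parent=2 cost=12
4. q=(10,31) nearest=3 d=18 new=(10,17) → add node 4 parent=3 cost=16
5. q=(15,29) nearest=4 d=12 new=(14,21) → add node 5 parent=4 cost=20
6. q=(5,40) nearest=5 d=19 new=(10,25) → add node 6 parent=5 cost=24
7. q=(22,7) nearest=3 d=12 new=(14,9) → add node 7 parent=3 cost=16
8. q=(20,32) nearest=6 d=10 new=(14,29) → add node 8 parent=6 cost=28
9. q=(9,14) nearest=3 d=1 new=(9,14) → add node 9 parent=3 cost=13
10. q=(7,10) nearest=2 d=1 new=(7,10) → add node 10 parent=2 cost=9
11. q=(24,2) nearest=7 d=10 new=(18,5) → add node 11 parent=7 cost=20
12. q=(24,12) nearest=11 d=7 new=(22,9) → add node 12 parent=11 cost=24
13. q=(4,34) nearest=6 d=9 new=(6,29) → blocked by [3,6]×[25,31], reject
14. q=(20,34) nearest=8 d=6 new=(18,33) → add node 13 parent=8 cost=32
15. q=(9,5) nearest=2 d=4 new=(9,5) → add node 14 parent=2 cost=12
16. q=(16,40) nearest=13 d=7 new=(16,37) → blocked by [15,21]×[34,45], reject
17. q=(24,3) nearest=11 d=6 new=(22,3) → add node 15 parent=11 cost=24
18. q=(18,4) nearest=11 d=1 new=(18,4) → add node 16 parent=11 cost=21
19. q=(17,6) nearest=11 d=1 new=(17,6) → add node 17 parent=11 cost=21
20. q=(13,44) nearest=13 d=11 new=(14,37) → blocked by [15,21]×[34,45], reject
21. q=(12,33) nearest=8 d=4 new=(12,33) → add node 18 parent=8 cost=32
22. q=(2,26) nearest=6 d=8 new=(6,26) → blocked by [3,6]×[25,31], reject
23. q=(4,12) nearest=2 d=3 new=(4,12) → add node 19 parent=2 cost=11
24. q=(6,7) nearest=1 d=2 new=(6,7) → add node 20 parent=1 cost=6
25. q=(6,20) nearest=4 d=4 new=(6,20) → add node 21 parent=4 cost=20
26. q=(4,31) nearest=6 d=6 new=(6,29) → blocked by [3,6]×[25,31], reject
27. q=(24,11) nearest=12 d=2 new=(24,11) → add node 22 parent=12 cost=26
28. q=(4,25) nearest=21 d=5 new=(4,24) → add node 23 parent=21 cost=24
29. q=(20,17) nearest=5 d=6 new=(18,17) → blocked by [18,21]×[17,28], reject
30. q=(9,20) nearest=4 d=3 new=(9,20) → add node 24 parent=4 cost=19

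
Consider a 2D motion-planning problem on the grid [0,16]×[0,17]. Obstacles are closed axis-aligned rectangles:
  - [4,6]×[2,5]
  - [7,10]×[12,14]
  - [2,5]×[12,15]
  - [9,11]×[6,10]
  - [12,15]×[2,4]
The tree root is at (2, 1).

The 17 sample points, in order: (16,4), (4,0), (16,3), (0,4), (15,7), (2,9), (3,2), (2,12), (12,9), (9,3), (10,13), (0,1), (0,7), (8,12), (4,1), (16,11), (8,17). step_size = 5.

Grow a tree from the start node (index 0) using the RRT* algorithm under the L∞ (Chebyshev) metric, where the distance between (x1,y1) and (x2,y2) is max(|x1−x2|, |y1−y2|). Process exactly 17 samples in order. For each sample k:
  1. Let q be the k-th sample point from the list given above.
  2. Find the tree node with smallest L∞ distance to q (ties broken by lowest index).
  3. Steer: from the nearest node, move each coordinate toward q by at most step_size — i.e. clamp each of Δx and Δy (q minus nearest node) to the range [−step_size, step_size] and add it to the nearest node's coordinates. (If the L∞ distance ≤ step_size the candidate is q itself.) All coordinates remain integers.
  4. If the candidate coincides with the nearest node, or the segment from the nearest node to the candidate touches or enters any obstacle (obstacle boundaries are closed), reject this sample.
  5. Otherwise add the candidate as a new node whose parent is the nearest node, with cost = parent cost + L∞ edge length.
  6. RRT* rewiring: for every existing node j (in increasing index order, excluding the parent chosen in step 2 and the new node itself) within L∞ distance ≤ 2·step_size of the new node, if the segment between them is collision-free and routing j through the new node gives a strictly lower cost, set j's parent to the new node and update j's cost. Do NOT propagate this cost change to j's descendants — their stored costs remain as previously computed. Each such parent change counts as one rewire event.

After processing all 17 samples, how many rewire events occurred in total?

Rewire events: 1

1. q=(16,4) nearest=0 d=14 new=(7,4) → blocked by [4,6]×[2,5], reject
2. q=(4,0) nearest=0 d=2 new=(4,0) → add node 1 parent=0 cost=2
3. q=(16,3) nearest=1 d=12 new=(9,3) → add node 2 parent=1 cost=7
4. q=(0,4) nearest=0 d=3 new=(0,4) → add node 3 parent=0 cost=3
5. q=(15,7) nearest=2 d=6 new=(14,7) → add node 4 parent=2 cost=12
6. q=(2,9) nearest=3 d=5 new=(2,9) → add node 5 parent=3 cost=8
7. q=(3,2) nearest=0 d=1 new=(3,2) → add node 6 parent=0 cost=1
8. q=(2,12) nearest=5 d=3 new=(2,12) → blocked by [2,5]×[12,15], reject
9. q=(12,9) nearest=4 d=2 new=(12,9) → add node 7 parent=4 cost=14
10. q=(9,3) nearest=2 d=0 → coincident, reject
11. q=(10,13) nearest=7 d=4 new=(10,13) → blocked by [7,10]×[12,14], reject
12. q=(0,1) nearest=0 d=2 new=(0,1) → add node 8 parent=0 cost=2
13. q=(0,7) nearest=5 d=2 new=(0,7) → add node 9 parent=5 cost=10
14. q=(8,12) nearest=7 d=4 new=(8,12) → blocked by [7,10]×[12,14], reject
15. q=(4,1) nearest=1 d=1 new=(4,1) → add node 10 parent=1 cost=3; rewire 9→10 (9<10)
16. q=(16,11) nearest=4 d=4 new=(16,11) → add node 11 parent=4 cost=16
17. q=(8,17) nearest=5 d=8 new=(7,14) → blocked by [7,10]×[12,14], reject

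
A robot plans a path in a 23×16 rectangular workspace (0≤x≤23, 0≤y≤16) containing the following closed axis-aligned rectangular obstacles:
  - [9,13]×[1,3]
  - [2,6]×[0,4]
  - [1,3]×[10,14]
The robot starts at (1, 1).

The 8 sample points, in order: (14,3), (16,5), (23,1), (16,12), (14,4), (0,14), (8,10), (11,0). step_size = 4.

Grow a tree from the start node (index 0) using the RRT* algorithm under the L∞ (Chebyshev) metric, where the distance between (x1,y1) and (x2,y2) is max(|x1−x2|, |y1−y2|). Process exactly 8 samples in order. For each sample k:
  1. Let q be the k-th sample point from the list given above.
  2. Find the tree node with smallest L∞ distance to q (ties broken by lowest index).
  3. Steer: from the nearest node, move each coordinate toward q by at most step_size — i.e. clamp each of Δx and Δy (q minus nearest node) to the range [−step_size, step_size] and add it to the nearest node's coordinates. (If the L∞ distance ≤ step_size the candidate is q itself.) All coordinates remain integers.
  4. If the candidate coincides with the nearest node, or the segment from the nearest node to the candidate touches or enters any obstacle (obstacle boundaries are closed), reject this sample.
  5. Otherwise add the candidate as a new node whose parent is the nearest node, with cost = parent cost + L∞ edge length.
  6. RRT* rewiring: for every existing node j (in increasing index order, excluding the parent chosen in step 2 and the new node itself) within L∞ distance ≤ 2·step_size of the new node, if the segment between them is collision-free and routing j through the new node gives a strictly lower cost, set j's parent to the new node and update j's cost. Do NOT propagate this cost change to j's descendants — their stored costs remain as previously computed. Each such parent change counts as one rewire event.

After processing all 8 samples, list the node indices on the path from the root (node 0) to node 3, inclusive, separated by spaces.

1. q=(14,3) nearest=0 d=13 new=(5,3) → blocked by [2,6]×[0,4], reject
2. q=(16,5) nearest=0 d=15 new=(5,5) → blocked by [2,6]×[0,4], reject
3. q=(23,1) nearest=0 d=22 new=(5,1) → blocked by [2,6]×[0,4], reject
4. q=(16,12) nearest=0 d=15 new=(5,5) → blocked by [2,6]×[0,4], reject
5. q=(14,4) nearest=0 d=13 new=(5,4) → blocked by [2,6]×[0,4], reject
6. q=(0,14) nearest=0 d=13 new=(0,5) → add node 1 parent=0 cost=4
7. q=(8,10) nearest=1 d=8 new=(4,9) → add node 2 parent=1 cost=8
8. q=(11,0) nearest=2 d=9 new=(8,5) → add node 3 parent=2 cost=12

Path: 0 1 2 3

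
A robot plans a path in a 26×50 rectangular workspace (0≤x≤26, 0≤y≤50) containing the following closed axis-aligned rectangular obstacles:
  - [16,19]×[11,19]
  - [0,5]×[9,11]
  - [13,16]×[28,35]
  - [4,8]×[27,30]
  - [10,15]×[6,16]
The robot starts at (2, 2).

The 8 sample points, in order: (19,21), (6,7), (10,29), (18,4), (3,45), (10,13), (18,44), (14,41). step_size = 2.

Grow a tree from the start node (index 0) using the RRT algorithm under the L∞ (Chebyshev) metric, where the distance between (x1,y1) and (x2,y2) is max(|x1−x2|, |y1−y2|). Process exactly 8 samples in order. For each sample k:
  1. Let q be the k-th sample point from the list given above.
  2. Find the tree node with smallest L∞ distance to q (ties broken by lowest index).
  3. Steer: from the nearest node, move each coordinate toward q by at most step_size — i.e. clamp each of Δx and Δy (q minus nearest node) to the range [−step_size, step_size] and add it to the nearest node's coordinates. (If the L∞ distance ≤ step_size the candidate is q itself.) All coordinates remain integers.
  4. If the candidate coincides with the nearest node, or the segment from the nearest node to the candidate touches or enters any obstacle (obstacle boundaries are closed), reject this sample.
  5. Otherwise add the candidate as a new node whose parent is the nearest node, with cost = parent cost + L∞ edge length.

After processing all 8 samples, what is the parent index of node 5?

1. q=(19,21) nearest=0 d=19 new=(4,4) → add node 1 parent=0 cost=2
2. q=(6,7) nearest=1 d=3 new=(6,6) → add node 2 parent=1 cost=4
3. q=(10,29) nearest=2 d=23 new=(8,8) → add node 3 parent=2 cost=6
4. q=(18,4) nearest=3 d=10 new=(10,6) → blocked by [10,15]×[6,16], reject
5. q=(3,45) nearest=3 d=37 new=(6,10) → add node 4 parent=3 cost=8
6. q=(10,13) nearest=4 d=4 new=(8,12) → add node 5 parent=4 cost=10
7. q=(18,44) nearest=5 d=32 new=(10,14) → blocked by [10,15]×[6,16], reject
8. q=(14,41) nearest=5 d=29 new=(10,14) → blocked by [10,15]×[6,16], reject

Parent of node 5: 4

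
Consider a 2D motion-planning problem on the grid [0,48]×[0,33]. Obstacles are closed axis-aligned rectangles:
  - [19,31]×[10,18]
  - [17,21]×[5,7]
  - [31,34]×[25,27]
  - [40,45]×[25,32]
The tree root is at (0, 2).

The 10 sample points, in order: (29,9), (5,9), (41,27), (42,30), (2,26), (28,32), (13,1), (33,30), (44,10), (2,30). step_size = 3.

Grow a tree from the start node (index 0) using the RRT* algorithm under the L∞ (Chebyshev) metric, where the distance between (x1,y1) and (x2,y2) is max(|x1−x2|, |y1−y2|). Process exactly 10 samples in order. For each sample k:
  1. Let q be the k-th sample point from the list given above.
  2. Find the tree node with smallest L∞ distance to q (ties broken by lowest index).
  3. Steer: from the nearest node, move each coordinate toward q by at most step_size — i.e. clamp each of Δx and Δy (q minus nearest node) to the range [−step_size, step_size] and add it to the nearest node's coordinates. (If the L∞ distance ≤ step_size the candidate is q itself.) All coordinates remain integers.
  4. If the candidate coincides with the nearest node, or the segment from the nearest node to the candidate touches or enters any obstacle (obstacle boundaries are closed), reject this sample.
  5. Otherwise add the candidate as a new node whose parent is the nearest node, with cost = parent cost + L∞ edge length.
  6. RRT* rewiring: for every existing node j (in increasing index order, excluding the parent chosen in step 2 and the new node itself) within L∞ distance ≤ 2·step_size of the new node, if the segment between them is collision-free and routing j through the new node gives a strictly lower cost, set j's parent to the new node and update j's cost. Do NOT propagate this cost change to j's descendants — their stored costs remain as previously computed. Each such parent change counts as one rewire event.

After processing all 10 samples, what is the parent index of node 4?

1. q=(29,9) nearest=0 d=29 new=(3,5) → add node 1 parent=0 cost=3
2. q=(5,9) nearest=1 d=4 new=(5,8) → add node 2 parent=1 cost=6
3. q=(41,27) nearest=2 d=36 new=(8,11) → add node 3 parent=2 cost=9
4. q=(42,30) nearest=3 d=34 new=(11,14) → add node 4 parent=3 cost=12
5. q=(2,26) nearest=4 d=12 new=(8,17) → add node 5 parent=4 cost=15
6. q=(28,32) nearest=4 d=18 new=(14,17) → add node 6 parent=4 cost=15
7. q=(13,1) nearest=2 d=8 new=(8,5) → add node 7 parent=2 cost=9
8. q=(33,30) nearest=6 d=19 new=(17,20) → add node 8 parent=6 cost=18
9. q=(44,10) nearest=8 d=27 new=(20,17) → blocked by [19,31]×[10,18], reject
10. q=(2,30) nearest=5 d=13 new=(5,20) → add node 9 parent=5 cost=18

Parent of node 4: 3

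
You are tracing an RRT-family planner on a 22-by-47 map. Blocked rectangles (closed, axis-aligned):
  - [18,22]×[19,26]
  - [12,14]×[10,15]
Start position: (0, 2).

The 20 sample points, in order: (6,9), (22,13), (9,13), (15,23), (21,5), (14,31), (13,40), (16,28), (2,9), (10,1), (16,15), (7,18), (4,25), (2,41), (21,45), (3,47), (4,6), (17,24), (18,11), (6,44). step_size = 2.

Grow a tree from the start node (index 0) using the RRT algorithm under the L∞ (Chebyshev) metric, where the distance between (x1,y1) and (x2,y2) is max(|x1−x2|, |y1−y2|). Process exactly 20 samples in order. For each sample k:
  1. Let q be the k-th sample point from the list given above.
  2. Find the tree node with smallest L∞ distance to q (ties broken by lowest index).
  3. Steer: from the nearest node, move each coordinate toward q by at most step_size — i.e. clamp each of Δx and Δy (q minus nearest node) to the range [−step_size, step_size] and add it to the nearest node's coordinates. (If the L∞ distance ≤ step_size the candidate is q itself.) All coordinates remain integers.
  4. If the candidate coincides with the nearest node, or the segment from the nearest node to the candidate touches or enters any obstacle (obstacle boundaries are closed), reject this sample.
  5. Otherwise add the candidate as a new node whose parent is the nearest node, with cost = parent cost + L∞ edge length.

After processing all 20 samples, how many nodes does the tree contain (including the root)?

1. q=(6,9) nearest=0 d=7 new=(2,4) → add node 1 parent=0 cost=2
2. q=(22,13) nearest=1 d=20 new=(4,6) → add node 2 parent=1 cost=4
3. q=(9,13) nearest=2 d=7 new=(6,8) → add node 3 parent=2 cost=6
4. q=(15,23) nearest=3 d=15 new=(8,10) → add node 4 parent=3 cost=8
5. q=(21,5) nearest=4 d=13 new=(10,8) → add node 5 parent=4 cost=10
6. q=(14,31) nearest=4 d=21 new=(10,12) → add node 6 parent=4 cost=10
7. q=(13,40) nearest=6 d=28 new=(12,14) → blocked by [12,14]×[10,15], reject
8. q=(16,28) nearest=6 d=16 new=(12,14) → blocked by [12,14]×[10,15], reject
9. q=(2,9) nearest=2 d=3 new=(2,8) → add node 7 parent=2 cost=6
10. q=(10,1) nearest=2 d=6 new=(6,4) → add node 8 parent=2 cost=6
11. q=(16,15) nearest=6 d=6 new=(12,14) → blocked by [12,14]×[10,15], reject
12. q=(7,18) nearest=6 d=6 new=(8,14) → add node 9 parent=6 cost=12
13. q=(4,25) nearest=9 d=11 new=(6,16) → add node 10 parent=9 cost=14
14. q=(2,41) nearest=10 d=25 new=(4,18) → add node 11 parent=10 cost=16
15. q=(21,45) nearest=11 d=27 new=(6,20) → add node 12 parent=11 cost=18
16. q=(3,47) nearest=12 d=27 new=(4,22) → add node 13 parent=12 cost=20
17. q=(4,6) nearest=2 d=0 → coincident, reject
18. q=(17,24) nearest=9 d=10 new=(10,16) → add node 14 parent=9 cost=14
19. q=(18,11) nearest=5 d=8 new=(12,10) → blocked by [12,14]×[10,15], reject
20. q=(6,44) nearest=13 d=22 new=(6,24) → add node 15 parent=13 cost=22

Node count: 16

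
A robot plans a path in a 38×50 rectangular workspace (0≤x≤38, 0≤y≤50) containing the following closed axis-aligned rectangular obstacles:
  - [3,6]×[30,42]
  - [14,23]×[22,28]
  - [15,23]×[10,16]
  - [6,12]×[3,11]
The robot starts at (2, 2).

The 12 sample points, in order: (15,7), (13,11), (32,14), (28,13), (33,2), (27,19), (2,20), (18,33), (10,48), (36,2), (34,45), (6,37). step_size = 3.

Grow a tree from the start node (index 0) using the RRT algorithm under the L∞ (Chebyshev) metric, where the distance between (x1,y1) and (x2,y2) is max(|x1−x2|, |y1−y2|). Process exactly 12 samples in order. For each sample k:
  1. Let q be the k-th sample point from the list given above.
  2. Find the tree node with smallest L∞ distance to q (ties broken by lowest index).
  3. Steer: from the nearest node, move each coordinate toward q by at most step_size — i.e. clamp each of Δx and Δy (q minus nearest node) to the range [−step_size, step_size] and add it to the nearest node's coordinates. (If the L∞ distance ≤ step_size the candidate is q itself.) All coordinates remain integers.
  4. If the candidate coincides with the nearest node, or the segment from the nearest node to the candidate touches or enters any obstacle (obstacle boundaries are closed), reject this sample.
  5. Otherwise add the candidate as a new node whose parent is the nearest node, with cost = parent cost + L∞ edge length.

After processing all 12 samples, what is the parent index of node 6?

Parent of node 6: 5

1. q=(15,7) nearest=0 d=13 new=(5,5) → add node 1 parent=0 cost=3
2. q=(13,11) nearest=1 d=8 new=(8,8) → blocked by [6,12]×[3,11], reject
3. q=(32,14) nearest=1 d=27 new=(8,8) → blocked by [6,12]×[3,11], reject
4. q=(28,13) nearest=1 d=23 new=(8,8) → blocked by [6,12]×[3,11], reject
5. q=(33,2) nearest=1 d=28 new=(8,2) → blocked by [6,12]×[3,11], reject
6. q=(27,19) nearest=1 d=22 new=(8,8) → blocked by [6,12]×[3,11], reject
7. q=(2,20) nearest=1 d=15 new=(2,8) → add node 2 parent=1 cost=6
8. q=(18,33) nearest=2 d=25 new=(5,11) → add node 3 parent=2 cost=9
9. q=(10,48) nearest=3 d=37 new=(8,14) → add node 4 parent=3 cost=12
10. q=(36,2) nearest=4 d=28 new=(11,11) → blocked by [6,12]×[3,11], reject
11. q=(34,45) nearest=4 d=31 new=(11,17) → add node 5 parent=4 cost=15
12. q=(6,37) nearest=5 d=20 new=(8,20) → add node 6 parent=5 cost=18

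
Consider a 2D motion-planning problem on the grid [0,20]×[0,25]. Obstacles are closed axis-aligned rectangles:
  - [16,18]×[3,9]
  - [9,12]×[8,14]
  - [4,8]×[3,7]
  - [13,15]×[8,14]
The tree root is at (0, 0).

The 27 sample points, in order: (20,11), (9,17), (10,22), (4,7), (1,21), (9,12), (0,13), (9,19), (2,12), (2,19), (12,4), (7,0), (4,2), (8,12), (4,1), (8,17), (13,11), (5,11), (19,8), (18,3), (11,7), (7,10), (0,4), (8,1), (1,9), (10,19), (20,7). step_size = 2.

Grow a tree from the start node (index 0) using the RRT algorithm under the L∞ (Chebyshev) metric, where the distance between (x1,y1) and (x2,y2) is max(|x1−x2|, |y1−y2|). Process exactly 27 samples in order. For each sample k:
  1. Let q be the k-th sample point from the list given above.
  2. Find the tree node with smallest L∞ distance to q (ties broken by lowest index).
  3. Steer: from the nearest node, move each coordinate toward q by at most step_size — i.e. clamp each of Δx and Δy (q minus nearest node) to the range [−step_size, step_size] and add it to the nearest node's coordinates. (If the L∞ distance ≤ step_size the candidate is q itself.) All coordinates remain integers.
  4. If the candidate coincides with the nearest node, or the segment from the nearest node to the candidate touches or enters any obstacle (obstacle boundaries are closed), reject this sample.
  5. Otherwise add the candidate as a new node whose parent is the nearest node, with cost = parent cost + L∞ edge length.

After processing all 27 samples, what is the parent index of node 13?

Parent of node 13: 10

1. q=(20,11) nearest=0 d=20 new=(2,2) → add node 1 parent=0 cost=2
2. q=(9,17) nearest=1 d=15 new=(4,4) → blocked by [4,8]×[3,7], reject
3. q=(10,22) nearest=1 d=20 new=(4,4) → blocked by [4,8]×[3,7], reject
4. q=(4,7) nearest=1 d=5 new=(4,4) → blocked by [4,8]×[3,7], reject
5. q=(1,21) nearest=1 d=19 new=(1,4) → add node 2 parent=1 cost=4
6. q=(9,12) nearest=2 d=8 new=(3,6) → add node 3 parent=2 cost=6
7. q=(0,13) nearest=3 d=7 new=(1,8) → add node 4 parent=3 cost=8
8. q=(9,19) nearest=4 d=11 new=(3,10) → add node 5 parent=4 cost=10
9. q=(2,12) nearest=5 d=2 new=(2,12) → add node 6 parent=5 cost=12
10. q=(2,19) nearest=6 d=7 new=(2,14) → add node 7 parent=6 cost=14
11. q=(12,4) nearest=3 d=9 new=(5,4) → blocked by [4,8]×[3,7], reject
12. q=(7,0) nearest=1 d=5 new=(4,0) → add node 8 parent=1 cost=4
13. q=(4,2) nearest=1 d=2 new=(4,2) → add node 9 parent=1 cost=4
14. q=(8,12) nearest=5 d=5 new=(5,12) → add node 10 parent=5 cost=12
15. q=(4,1) nearest=8 d=1 new=(4,1) → add node 11 parent=8 cost=5
16. q=(8,17) nearest=10 d=5 new=(7,14) → add node 12 parent=10 cost=14
17. q=(13,11) nearest=12 d=6 new=(9,12) → blocked by [9,12]×[8,14], reject
18. q=(5,11) nearest=10 d=1 new=(5,11) → add node 13 parent=10 cost=13
19. q=(19,8) nearest=12 d=12 new=(9,12) → blocked by [9,12]×[8,14], reject
20. q=(18,3) nearest=12 d=11 new=(9,12) → blocked by [9,12]×[8,14], reject
21. q=(11,7) nearest=10 d=6 new=(7,10) → add node 14 parent=10 cost=14
22. q=(7,10) nearest=14 d=0 → coincident, reject
23. q=(0,4) nearest=2 d=1 new=(0,4) → add node 15 parent=2 cost=5
24. q=(8,1) nearest=8 d=4 new=(6,1) → add node 16 parent=8 cost=6
25. q=(1,9) nearest=4 d=1 new=(1,9) → add node 17 parent=4 cost=9
26. q=(10,19) nearest=12 d=5 new=(9,16) → add node 18 parent=12 cost=16
27. q=(20,7) nearest=18 d=11 new=(11,14) → blocked by [9,12]×[8,14], reject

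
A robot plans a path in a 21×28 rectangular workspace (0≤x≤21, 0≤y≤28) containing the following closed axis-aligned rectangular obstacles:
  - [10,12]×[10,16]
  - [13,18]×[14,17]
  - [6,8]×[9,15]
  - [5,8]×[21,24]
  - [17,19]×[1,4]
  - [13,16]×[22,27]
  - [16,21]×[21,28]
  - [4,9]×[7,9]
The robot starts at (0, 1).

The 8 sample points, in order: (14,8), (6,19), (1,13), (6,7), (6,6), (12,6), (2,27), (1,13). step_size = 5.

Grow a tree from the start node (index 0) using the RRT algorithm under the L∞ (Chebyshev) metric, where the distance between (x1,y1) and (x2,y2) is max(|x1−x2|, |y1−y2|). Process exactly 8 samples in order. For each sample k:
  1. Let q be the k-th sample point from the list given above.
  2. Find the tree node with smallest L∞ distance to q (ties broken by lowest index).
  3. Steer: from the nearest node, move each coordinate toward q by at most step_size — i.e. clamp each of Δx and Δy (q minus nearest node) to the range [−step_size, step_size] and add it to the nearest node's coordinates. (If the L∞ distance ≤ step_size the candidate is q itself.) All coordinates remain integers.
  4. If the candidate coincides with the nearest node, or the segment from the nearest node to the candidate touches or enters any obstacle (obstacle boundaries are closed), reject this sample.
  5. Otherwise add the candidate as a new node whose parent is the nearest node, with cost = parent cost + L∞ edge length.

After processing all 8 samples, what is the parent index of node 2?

Parent of node 2: 1

1. q=(14,8) nearest=0 d=14 new=(5,6) → add node 1 parent=0 cost=5
2. q=(6,19) nearest=1 d=13 new=(6,11) → blocked by [6,8]×[9,15], reject
3. q=(1,13) nearest=1 d=7 new=(1,11) → blocked by [4,9]×[7,9], reject
4. q=(6,7) nearest=1 d=1 new=(6,7) → blocked by [4,9]×[7,9], reject
5. q=(6,6) nearest=1 d=1 new=(6,6) → add node 2 parent=1 cost=6
6. q=(12,6) nearest=2 d=6 new=(11,6) → add node 3 parent=2 cost=11
7. q=(2,27) nearest=1 d=21 new=(2,11) → blocked by [4,9]×[7,9], reject
8. q=(1,13) nearest=1 d=7 new=(1,11) → blocked by [4,9]×[7,9], reject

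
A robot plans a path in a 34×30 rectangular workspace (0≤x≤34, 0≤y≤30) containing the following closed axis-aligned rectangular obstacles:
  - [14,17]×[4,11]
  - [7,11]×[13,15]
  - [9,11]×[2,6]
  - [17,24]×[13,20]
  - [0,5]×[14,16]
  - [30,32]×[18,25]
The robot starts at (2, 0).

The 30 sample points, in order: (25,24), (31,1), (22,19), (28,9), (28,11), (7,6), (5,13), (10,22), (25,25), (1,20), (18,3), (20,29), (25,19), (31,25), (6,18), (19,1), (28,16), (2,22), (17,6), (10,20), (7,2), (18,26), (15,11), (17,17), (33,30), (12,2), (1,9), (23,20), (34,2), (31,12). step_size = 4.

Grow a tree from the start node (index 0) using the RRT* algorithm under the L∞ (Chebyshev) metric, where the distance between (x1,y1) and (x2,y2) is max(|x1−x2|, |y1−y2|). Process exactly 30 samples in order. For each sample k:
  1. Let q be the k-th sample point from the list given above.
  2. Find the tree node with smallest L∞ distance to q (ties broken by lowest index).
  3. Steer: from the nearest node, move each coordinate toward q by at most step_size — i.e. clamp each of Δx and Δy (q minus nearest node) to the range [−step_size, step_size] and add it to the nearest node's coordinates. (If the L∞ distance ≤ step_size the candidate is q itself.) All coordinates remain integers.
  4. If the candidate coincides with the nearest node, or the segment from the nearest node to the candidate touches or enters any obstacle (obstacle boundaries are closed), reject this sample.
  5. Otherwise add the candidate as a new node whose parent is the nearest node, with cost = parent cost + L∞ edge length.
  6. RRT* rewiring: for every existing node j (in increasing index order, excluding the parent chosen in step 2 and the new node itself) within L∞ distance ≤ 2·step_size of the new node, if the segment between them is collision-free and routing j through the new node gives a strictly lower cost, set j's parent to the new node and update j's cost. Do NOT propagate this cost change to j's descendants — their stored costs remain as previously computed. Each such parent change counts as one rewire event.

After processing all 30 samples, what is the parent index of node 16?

1. q=(25,24) nearest=0 d=24 new=(6,4) → add node 1 parent=0 cost=4
2. q=(31,1) nearest=1 d=25 new=(10,1) → add node 2 parent=1 cost=8
3. q=(22,19) nearest=1 d=16 new=(10,8) → add node 3 parent=1 cost=8
4. q=(28,9) nearest=2 d=18 new=(14,5) → blocked by [14,17]×[4,11], reject
5. q=(28,11) nearest=2 d=18 new=(14,5) → blocked by [14,17]×[4,11], reject
6. q=(7,6) nearest=1 d=2 new=(7,6) → add node 4 parent=1 cost=6
7. q=(5,13) nearest=3 d=5 new=(6,12) → add node 5 parent=3 cost=12
8. q=(10,22) nearest=5 d=10 new=(10,16) → blocked by [7,11]×[13,15], reject
9. q=(25,25) nearest=3 d=17 new=(14,12) → add node 6 parent=3 cost=12
10. q=(1,20) nearest=5 d=8 new=(2,16) → blocked by [0,5]×[14,16], reject
11. q=(18,3) nearest=2 d=8 new=(14,3) → add node 7 parent=2 cost=12
12. q=(20,29) nearest=5 d=17 new=(10,16) → blocked by [7,11]×[13,15], reject
13. q=(25,19) nearest=6 d=11 new=(18,16) → blocked by [17,24]×[13,20], reject
14. q=(31,25) nearest=6 d=17 new=(18,16) → blocked by [17,24]×[13,20], reject
15. q=(6,18) nearest=5 d=6 new=(6,16) → add node 8 parent=5 cost=16
16. q=(19,1) nearest=7 d=5 new=(18,1) → add node 9 parent=7 cost=16
17. q=(28,16) nearest=6 d=14 new=(18,16) → blocked by [17,24]×[13,20], reject
18. q=(2,22) nearest=8 d=6 new=(2,20) → add node 10 parent=8 cost=20
19. q=(17,6) nearest=7 d=3 new=(17,6) → blocked by [14,17]×[4,11], reject
20. q=(10,20) nearest=8 d=4 new=(10,20) → add node 11 parent=8 cost=20
21. q=(7,2) nearest=1 d=2 new=(7,2) → add node 12 parent=1 cost=6
22. q=(18,26) nearest=11 d=8 new=(14,24) → add node 13 parent=11 cost=24
23. q=(15,11) nearest=6 d=1 new=(15,11) → blocked by [14,17]×[4,11], reject
24. q=(17,17) nearest=6 d=5 new=(17,16) → blocked by [17,24]×[13,20], reject
25. q=(33,30) nearest=6 d=19 new=(18,16) → blocked by [17,24]×[13,20], reject
26. q=(12,2) nearest=2 d=2 new=(12,2) → add node 14 parent=2 cost=10
27. q=(1,9) nearest=1 d=5 new=(2,8) → add node 15 parent=1 cost=8
28. q=(23,20) nearest=6 d=9 new=(18,16) → blocked by [17,24]×[13,20], reject
29. q=(34,2) nearest=9 d=16 new=(22,2) → add node 16 parent=9 cost=20
30. q=(31,12) nearest=16 d=10 new=(26,6) → add node 17 parent=16 cost=24

Parent of node 16: 9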